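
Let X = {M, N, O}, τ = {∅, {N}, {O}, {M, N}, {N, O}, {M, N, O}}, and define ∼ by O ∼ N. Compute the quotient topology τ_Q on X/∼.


X/∼ = {[M], [N=O]}; |τ_Q| = 3.

Equivalence classes: [M], [N=O].
Quotient map π: X → X/∼ sends M ↦ [M], N ↦ [N=O], O ↦ [N=O].
For each subset V ⊆ X/∼, compute π^{-1}(V) ⊆ X and check whether π^{-1}(V) ∈ τ. V is open in τ_Q iff π^{-1}(V) ∈ τ.
  V = {}: π^{-1}(V) = ∅ ∈ τ ✓.
  V = {[M]}: π^{-1}(V) = {M} ∉ τ ✗.
  V = {[N=O]}: π^{-1}(V) = {N, O} ∈ τ ✓.
  V = {[M], [N=O]}: π^{-1}(V) = {M, N, O} ∈ τ ✓.
Open sets in the quotient: τ_Q = {{}, {[N=O]}, {[M], [N=O]}} (3 elements).


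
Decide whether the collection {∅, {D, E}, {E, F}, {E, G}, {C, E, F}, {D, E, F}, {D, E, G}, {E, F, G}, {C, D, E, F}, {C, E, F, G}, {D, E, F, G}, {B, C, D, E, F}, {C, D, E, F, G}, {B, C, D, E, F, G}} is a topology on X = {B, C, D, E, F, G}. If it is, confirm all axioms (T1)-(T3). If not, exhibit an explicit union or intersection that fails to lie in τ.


τ is NOT a topology on X.

Axiom (T1): ∅ ∈ τ? Yes; X ∈ τ? Yes.
Axiom (T2/T3): check pairwise unions and intersections of members of τ.
Counterexample for (T3): {D, E} ∩ {E, F} = {E} ∉ τ. Therefore τ is NOT a topology.


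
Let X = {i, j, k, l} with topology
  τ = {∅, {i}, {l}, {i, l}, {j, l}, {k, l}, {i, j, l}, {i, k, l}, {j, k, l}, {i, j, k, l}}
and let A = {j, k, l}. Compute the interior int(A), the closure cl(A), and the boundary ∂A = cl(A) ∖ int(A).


int(A) = {j, k, l}, cl(A) = {j, k, l}, ∂A = ∅.

Closed sets in (X, τ) are complements of opens:
  closed(X, τ) = {∅, {i}, {j}, {k}, {i, j}, {i, k}, {j, k}, {i, j, k}, {j, k, l}, {i, j, k, l}}.
int(A) = ⋃ {U ∈ τ : U ⊆ A}. Opens contained in A: ∅, {l}, {j, l}, {k, l}, {j, k, l}.
Taking the union of these: int(A) = {j, k, l}.
cl(A) = ⋂ {C closed : A ⊆ C}. Closed sets containing A: {j, k, l}, {i, j, k, l}.
Intersecting these: cl(A) = {j, k, l}.
∂A = cl(A) ∖ int(A) = {j, k, l} ∖ {j, k, l} = ∅.


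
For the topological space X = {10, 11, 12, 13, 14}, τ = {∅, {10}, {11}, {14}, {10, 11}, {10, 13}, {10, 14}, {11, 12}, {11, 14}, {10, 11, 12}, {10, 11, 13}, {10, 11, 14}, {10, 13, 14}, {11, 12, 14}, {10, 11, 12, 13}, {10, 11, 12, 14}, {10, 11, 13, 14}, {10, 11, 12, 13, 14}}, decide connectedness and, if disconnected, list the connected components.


(X, τ) is disconnected; components = [{14}, {10, 13}, {11, 12}].

Find clopen sets (U ∈ τ with X ∖ U ∈ τ):
  U = ∅, X ∖ U = {10, 11, 12, 13, 14} — both open, so U is clopen.
  U = {14}, X ∖ U = {10, 11, 12, 13} — both open, so U is clopen.
  U = {10, 13}, X ∖ U = {11, 12, 14} — both open, so U is clopen.
  U = {11, 12}, X ∖ U = {10, 13, 14} — both open, so U is clopen.
  U = {10, 13, 14}, X ∖ U = {11, 12} — both open, so U is clopen.
  U = {11, 12, 14}, X ∖ U = {10, 13} — both open, so U is clopen.
  U = {10, 11, 12, 13}, X ∖ U = {14} — both open, so U is clopen.
  U = {10, 11, 12, 13, 14}, X ∖ U = ∅ — both open, so U is clopen.
Nontrivial clopen(s) exist: e.g. {10, 11, 12, 13}. So (X, τ) is disconnected.
Compute connected components by grouping points that agree on all clopens:
  component: {14}
  component: {10, 13}
  component: {11, 12}


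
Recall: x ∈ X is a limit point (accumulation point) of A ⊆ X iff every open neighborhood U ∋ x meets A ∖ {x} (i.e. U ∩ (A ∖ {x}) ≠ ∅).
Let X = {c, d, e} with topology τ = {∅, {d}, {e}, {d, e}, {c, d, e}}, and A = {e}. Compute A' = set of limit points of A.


A' = {c}

For each x ∈ X, list the open sets U ∈ τ with x ∈ U, then check whether U ∩ (A ∖ {x}) ≠ ∅ for every such U.
  x = c: opens ∋ x are {c, d, e}; each meets A ∖ {c}, so x IS a limit point.
  x = d: open {d} ∋ x has {d} ∩ (A ∖ {d}) = ∅, so x is NOT a limit point.
  x = e: open {e} ∋ x has {e} ∩ (A ∖ {e}) = ∅, so x is NOT a limit point.
Collecting: A' = {c}.


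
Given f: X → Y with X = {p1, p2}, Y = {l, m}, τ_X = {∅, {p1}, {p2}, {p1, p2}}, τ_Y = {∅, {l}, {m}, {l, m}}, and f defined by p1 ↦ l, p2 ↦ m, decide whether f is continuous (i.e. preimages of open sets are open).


f IS continuous.

Compute f^{-1}(U) for each U ∈ τ_Y:
  U = ∅: f^{-1}(U) = ∅ ∈ τ_X ✓.
  U = {l}: f^{-1}(U) = {p1} ∈ τ_X ✓.
  U = {m}: f^{-1}(U) = {p2} ∈ τ_X ✓.
  U = {l, m}: f^{-1}(U) = {p1, p2} ∈ τ_X ✓.
Every preimage lies in τ_X, so f IS continuous.


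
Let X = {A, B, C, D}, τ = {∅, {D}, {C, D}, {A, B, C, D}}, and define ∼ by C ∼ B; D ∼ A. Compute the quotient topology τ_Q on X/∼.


X/∼ = {[A=D], [B=C]}; |τ_Q| = 2.

Equivalence classes: [A=D], [B=C].
Quotient map π: X → X/∼ sends A ↦ [A=D], B ↦ [B=C], C ↦ [B=C], D ↦ [A=D].
For each subset V ⊆ X/∼, compute π^{-1}(V) ⊆ X and check whether π^{-1}(V) ∈ τ. V is open in τ_Q iff π^{-1}(V) ∈ τ.
  V = {}: π^{-1}(V) = ∅ ∈ τ ✓.
  V = {[A=D]}: π^{-1}(V) = {A, D} ∉ τ ✗.
  V = {[B=C]}: π^{-1}(V) = {B, C} ∉ τ ✗.
  V = {[A=D], [B=C]}: π^{-1}(V) = {A, B, C, D} ∈ τ ✓.
Open sets in the quotient: τ_Q = {{}, {[A=D], [B=C]}} (2 elements).


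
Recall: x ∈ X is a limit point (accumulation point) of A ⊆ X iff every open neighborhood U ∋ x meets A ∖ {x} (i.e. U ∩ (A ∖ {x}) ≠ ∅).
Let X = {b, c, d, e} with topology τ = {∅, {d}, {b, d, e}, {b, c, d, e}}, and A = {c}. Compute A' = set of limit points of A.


A' = ∅

For each x ∈ X, list the open sets U ∈ τ with x ∈ U, then check whether U ∩ (A ∖ {x}) ≠ ∅ for every such U.
  x = b: open {b, d, e} ∋ x has {b, d, e} ∩ (A ∖ {b}) = ∅, so x is NOT a limit point.
  x = c: open {b, c, d, e} ∋ x has {b, c, d, e} ∩ (A ∖ {c}) = ∅, so x is NOT a limit point.
  x = d: open {d} ∋ x has {d} ∩ (A ∖ {d}) = ∅, so x is NOT a limit point.
  x = e: open {b, d, e} ∋ x has {b, d, e} ∩ (A ∖ {e}) = ∅, so x is NOT a limit point.
Collecting: A' = ∅.


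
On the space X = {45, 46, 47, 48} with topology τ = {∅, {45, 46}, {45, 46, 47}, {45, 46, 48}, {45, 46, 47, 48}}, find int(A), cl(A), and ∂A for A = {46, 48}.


int(A) = ∅, cl(A) = {45, 46, 47, 48}, ∂A = {45, 46, 47, 48}.

Closed sets in (X, τ) are complements of opens:
  closed(X, τ) = {∅, {47}, {48}, {47, 48}, {45, 46, 47, 48}}.
int(A) = ⋃ {U ∈ τ : U ⊆ A}. Opens contained in A: ∅.
Taking the union of these: int(A) = ∅.
cl(A) = ⋂ {C closed : A ⊆ C}. Closed sets containing A: {45, 46, 47, 48}.
Intersecting these: cl(A) = {45, 46, 47, 48}.
∂A = cl(A) ∖ int(A) = {45, 46, 47, 48} ∖ ∅ = {45, 46, 47, 48}.


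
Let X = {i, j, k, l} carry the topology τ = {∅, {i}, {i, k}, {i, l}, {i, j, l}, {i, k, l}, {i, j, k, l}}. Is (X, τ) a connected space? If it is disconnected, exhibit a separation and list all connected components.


(X, τ) is connected.

Find clopen sets (U ∈ τ with X ∖ U ∈ τ):
  U = ∅, X ∖ U = {i, j, k, l} — both open, so U is clopen.
  U = {i, j, k, l}, X ∖ U = ∅ — both open, so U is clopen.
Only trivial clopens (∅ and X) exist, so (X, τ) is connected.
Compute connected components by grouping points that agree on all clopens:
  component: {i, j, k, l}


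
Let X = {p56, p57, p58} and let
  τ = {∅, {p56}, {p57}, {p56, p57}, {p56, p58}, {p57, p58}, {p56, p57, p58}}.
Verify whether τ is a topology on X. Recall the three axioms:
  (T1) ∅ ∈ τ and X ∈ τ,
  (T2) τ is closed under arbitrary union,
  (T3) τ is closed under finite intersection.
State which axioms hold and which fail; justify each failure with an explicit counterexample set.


τ is NOT a topology on X.

Axiom (T1): ∅ ∈ τ? Yes; X ∈ τ? Yes.
Axiom (T2/T3): check pairwise unions and intersections of members of τ.
Counterexample for (T3): {p56, p58} ∩ {p57, p58} = {p58} ∉ τ. Therefore τ is NOT a topology.


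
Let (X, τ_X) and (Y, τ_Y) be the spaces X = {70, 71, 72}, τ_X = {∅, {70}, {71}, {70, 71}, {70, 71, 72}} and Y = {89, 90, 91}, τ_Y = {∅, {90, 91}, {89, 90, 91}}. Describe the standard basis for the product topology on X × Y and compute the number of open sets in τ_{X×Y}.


Basis B = {∅ × ∅, {70} × {90, 91}, {71} × {90, 91}, {70} × {89, 90, 91}, {71} × {89, 90, 91}, {70, 71} × {90, 91}, {70, 71} × {89, 90, 91}, {70, 71, 72} × {90, 91}, {70, 71, 72} × {89, 90, 91}}; |τ_{X×Y}| = 14.

Enumerate products U × V with U ∈ τ_X, V ∈ τ_Y (deduplicated):
  ∅ × ∅ = {} (∅)
  {70} × {90, 91} = {(70,90), (70,91)}
  {71} × {90, 91} = {(71,90), (71,91)}
  {70} × {89, 90, 91} = {(70,89), (70,90), (70,91)}
  {71} × {89, 90, 91} = {(71,89), (71,90), (71,91)}
  {70, 71} × {90, 91} = {(70,90), (70,91), (71,90), (71,91)}
  {70, 71} × {89, 90, 91} = {(70,89), (70,90), (70,91), (71,89), (71,90), (71,91)}
  {70, 71, 72} × {90, 91} = {(70,90), (70,91), (71,90), (71,91), (72,90), (72,91)}
  {70, 71, 72} × {89, 90, 91} = {(70,89), (70,90), (70,91), (71,89), (71,90), (71,91), (72,89), (72,90), (72,91)}
These 9 distinct sets form the basis B.
Close under arbitrary unions to get τ_{X×Y}; counting gives |τ_{X×Y}| = 14.


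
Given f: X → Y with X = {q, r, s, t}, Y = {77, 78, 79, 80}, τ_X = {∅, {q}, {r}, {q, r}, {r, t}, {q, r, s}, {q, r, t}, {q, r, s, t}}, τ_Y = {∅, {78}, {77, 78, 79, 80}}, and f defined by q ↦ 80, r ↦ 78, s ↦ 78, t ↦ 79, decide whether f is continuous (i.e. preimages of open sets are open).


f is NOT continuous.

Compute f^{-1}(U) for each U ∈ τ_Y:
  U = ∅: f^{-1}(U) = ∅ ∈ τ_X ✓.
  U = {78}: f^{-1}(U) = {r, s} ∉ τ_X ✗.
  U = {77, 78, 79, 80}: f^{-1}(U) = {q, r, s, t} ∈ τ_X ✓.
Found U = {78} with f^{-1}(U) = {r, s} not in τ_X. Therefore f is NOT continuous.


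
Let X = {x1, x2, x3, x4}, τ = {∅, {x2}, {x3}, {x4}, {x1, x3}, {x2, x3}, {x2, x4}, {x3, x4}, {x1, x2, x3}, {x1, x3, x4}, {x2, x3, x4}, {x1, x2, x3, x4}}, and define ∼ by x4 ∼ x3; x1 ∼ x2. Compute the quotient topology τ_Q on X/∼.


X/∼ = {[x1=x2], [x3=x4]}; |τ_Q| = 3.

Equivalence classes: [x1=x2], [x3=x4].
Quotient map π: X → X/∼ sends x1 ↦ [x1=x2], x2 ↦ [x1=x2], x3 ↦ [x3=x4], x4 ↦ [x3=x4].
For each subset V ⊆ X/∼, compute π^{-1}(V) ⊆ X and check whether π^{-1}(V) ∈ τ. V is open in τ_Q iff π^{-1}(V) ∈ τ.
  V = {}: π^{-1}(V) = ∅ ∈ τ ✓.
  V = {[x1=x2]}: π^{-1}(V) = {x1, x2} ∉ τ ✗.
  V = {[x3=x4]}: π^{-1}(V) = {x3, x4} ∈ τ ✓.
  V = {[x1=x2], [x3=x4]}: π^{-1}(V) = {x1, x2, x3, x4} ∈ τ ✓.
Open sets in the quotient: τ_Q = {{}, {[x3=x4]}, {[x1=x2], [x3=x4]}} (3 elements).


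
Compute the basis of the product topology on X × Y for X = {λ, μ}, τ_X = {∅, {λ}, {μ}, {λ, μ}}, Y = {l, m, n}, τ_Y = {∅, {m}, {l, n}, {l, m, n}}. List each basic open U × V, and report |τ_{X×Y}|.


Basis B = {∅ × ∅, {λ} × {m}, {μ} × {m}, {λ} × {l, n}, {λ, μ} × {m}, {μ} × {l, n}, {λ} × {l, m, n}, {μ} × {l, m, n}, {λ, μ} × {l, n}, {λ, μ} × {l, m, n}}; |τ_{X×Y}| = 16.

Enumerate products U × V with U ∈ τ_X, V ∈ τ_Y (deduplicated):
  ∅ × ∅ = {} (∅)
  {λ} × {m} = {(λ,m)}
  {μ} × {m} = {(μ,m)}
  {λ} × {l, n} = {(λ,l), (λ,n)}
  {λ, μ} × {m} = {(λ,m), (μ,m)}
  {μ} × {l, n} = {(μ,l), (μ,n)}
  {λ} × {l, m, n} = {(λ,l), (λ,m), (λ,n)}
  {μ} × {l, m, n} = {(μ,l), (μ,m), (μ,n)}
  {λ, μ} × {l, n} = {(λ,l), (λ,n), (μ,l), (μ,n)}
  {λ, μ} × {l, m, n} = {(λ,l), (λ,m), (λ,n), (μ,l), (μ,m), (μ,n)}
These 10 distinct sets form the basis B.
Close under arbitrary unions to get τ_{X×Y}; counting gives |τ_{X×Y}| = 16.


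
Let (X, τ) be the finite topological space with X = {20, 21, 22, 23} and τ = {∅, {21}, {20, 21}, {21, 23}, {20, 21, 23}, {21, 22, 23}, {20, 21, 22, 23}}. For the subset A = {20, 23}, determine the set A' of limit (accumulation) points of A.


A' = {22}

For each x ∈ X, list the open sets U ∈ τ with x ∈ U, then check whether U ∩ (A ∖ {x}) ≠ ∅ for every such U.
  x = 20: open {20, 21} ∋ x has {20, 21} ∩ (A ∖ {20}) = ∅, so x is NOT a limit point.
  x = 21: open {21} ∋ x has {21} ∩ (A ∖ {21}) = ∅, so x is NOT a limit point.
  x = 22: opens ∋ x are {21, 22, 23}, {20, 21, 22, 23}; each meets A ∖ {22}, so x IS a limit point.
  x = 23: open {21, 23} ∋ x has {21, 23} ∩ (A ∖ {23}) = ∅, so x is NOT a limit point.
Collecting: A' = {22}.


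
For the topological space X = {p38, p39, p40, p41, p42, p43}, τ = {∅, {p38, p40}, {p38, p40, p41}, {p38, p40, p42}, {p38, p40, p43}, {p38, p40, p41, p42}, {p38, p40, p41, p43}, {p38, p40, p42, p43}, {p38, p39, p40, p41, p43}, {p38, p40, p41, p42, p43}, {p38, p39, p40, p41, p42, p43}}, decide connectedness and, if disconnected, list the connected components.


(X, τ) is connected.

Find clopen sets (U ∈ τ with X ∖ U ∈ τ):
  U = ∅, X ∖ U = {p38, p39, p40, p41, p42, p43} — both open, so U is clopen.
  U = {p38, p39, p40, p41, p42, p43}, X ∖ U = ∅ — both open, so U is clopen.
Only trivial clopens (∅ and X) exist, so (X, τ) is connected.
Compute connected components by grouping points that agree on all clopens:
  component: {p38, p39, p40, p41, p42, p43}


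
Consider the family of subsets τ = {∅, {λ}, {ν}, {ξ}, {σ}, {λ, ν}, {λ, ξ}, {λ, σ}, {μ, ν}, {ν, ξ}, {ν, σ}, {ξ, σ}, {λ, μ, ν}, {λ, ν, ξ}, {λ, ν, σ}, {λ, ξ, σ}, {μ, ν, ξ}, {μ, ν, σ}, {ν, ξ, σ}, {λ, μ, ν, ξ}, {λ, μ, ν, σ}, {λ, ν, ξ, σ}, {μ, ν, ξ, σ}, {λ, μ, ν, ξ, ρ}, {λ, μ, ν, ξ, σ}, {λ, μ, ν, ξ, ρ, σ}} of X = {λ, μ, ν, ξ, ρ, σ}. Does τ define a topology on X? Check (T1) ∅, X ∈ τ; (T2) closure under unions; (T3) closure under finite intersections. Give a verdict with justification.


τ IS a topology on X.

Axiom (T1): ∅ ∈ τ? Yes; X ∈ τ? Yes.
Axiom (T2/T3): check pairwise unions and intersections of members of τ.
All pairwise intersections and unions checked — each lies in τ. Therefore τ satisfies (T1), (T2), (T3): it IS a topology on X.


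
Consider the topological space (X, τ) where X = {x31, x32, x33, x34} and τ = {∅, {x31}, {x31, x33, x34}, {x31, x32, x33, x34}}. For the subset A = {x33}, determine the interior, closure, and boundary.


int(A) = ∅, cl(A) = {x32, x33, x34}, ∂A = {x32, x33, x34}.

Closed sets in (X, τ) are complements of opens:
  closed(X, τ) = {∅, {x32}, {x32, x33, x34}, {x31, x32, x33, x34}}.
int(A) = ⋃ {U ∈ τ : U ⊆ A}. Opens contained in A: ∅.
Taking the union of these: int(A) = ∅.
cl(A) = ⋂ {C closed : A ⊆ C}. Closed sets containing A: {x32, x33, x34}, {x31, x32, x33, x34}.
Intersecting these: cl(A) = {x32, x33, x34}.
∂A = cl(A) ∖ int(A) = {x32, x33, x34} ∖ ∅ = {x32, x33, x34}.


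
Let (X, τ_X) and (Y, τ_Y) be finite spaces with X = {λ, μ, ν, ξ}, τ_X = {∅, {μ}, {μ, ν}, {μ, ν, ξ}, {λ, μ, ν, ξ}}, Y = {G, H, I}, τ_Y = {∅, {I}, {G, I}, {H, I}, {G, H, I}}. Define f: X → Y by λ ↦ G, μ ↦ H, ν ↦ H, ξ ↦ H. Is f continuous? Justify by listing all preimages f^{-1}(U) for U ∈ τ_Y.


f is NOT continuous.

Compute f^{-1}(U) for each U ∈ τ_Y:
  U = ∅: f^{-1}(U) = ∅ ∈ τ_X ✓.
  U = {I}: f^{-1}(U) = ∅ ∈ τ_X ✓.
  U = {G, I}: f^{-1}(U) = {λ} ∉ τ_X ✗.
  U = {H, I}: f^{-1}(U) = {μ, ν, ξ} ∈ τ_X ✓.
  U = {G, H, I}: f^{-1}(U) = {λ, μ, ν, ξ} ∈ τ_X ✓.
Found U = {G, I} with f^{-1}(U) = {λ} not in τ_X. Therefore f is NOT continuous.


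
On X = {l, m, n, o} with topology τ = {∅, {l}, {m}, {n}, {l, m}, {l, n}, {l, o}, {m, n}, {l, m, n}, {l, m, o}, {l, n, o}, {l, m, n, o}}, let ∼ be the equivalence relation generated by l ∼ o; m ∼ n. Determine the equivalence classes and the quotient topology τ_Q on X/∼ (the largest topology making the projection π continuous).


X/∼ = {[l=o], [m=n]}; |τ_Q| = 4.

Equivalence classes: [l=o], [m=n].
Quotient map π: X → X/∼ sends l ↦ [l=o], m ↦ [m=n], n ↦ [m=n], o ↦ [l=o].
For each subset V ⊆ X/∼, compute π^{-1}(V) ⊆ X and check whether π^{-1}(V) ∈ τ. V is open in τ_Q iff π^{-1}(V) ∈ τ.
  V = {}: π^{-1}(V) = ∅ ∈ τ ✓.
  V = {[l=o]}: π^{-1}(V) = {l, o} ∈ τ ✓.
  V = {[m=n]}: π^{-1}(V) = {m, n} ∈ τ ✓.
  V = {[l=o], [m=n]}: π^{-1}(V) = {l, m, n, o} ∈ τ ✓.
Open sets in the quotient: τ_Q = {{}, {[l=o]}, {[m=n]}, {[l=o], [m=n]}} (4 elements).


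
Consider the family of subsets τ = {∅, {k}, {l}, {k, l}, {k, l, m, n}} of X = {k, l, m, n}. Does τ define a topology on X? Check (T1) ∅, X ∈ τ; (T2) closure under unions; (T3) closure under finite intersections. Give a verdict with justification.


τ IS a topology on X.

Axiom (T1): ∅ ∈ τ? Yes; X ∈ τ? Yes.
Axiom (T2/T3): check pairwise unions and intersections of members of τ.
All pairwise intersections and unions checked — each lies in τ. Therefore τ satisfies (T1), (T2), (T3): it IS a topology on X.


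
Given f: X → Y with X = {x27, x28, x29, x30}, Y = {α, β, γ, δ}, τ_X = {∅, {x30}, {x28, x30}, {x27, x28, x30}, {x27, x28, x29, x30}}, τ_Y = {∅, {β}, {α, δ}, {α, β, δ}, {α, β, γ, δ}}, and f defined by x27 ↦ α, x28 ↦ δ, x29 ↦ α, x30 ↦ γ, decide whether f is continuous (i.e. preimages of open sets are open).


f is NOT continuous.

Compute f^{-1}(U) for each U ∈ τ_Y:
  U = ∅: f^{-1}(U) = ∅ ∈ τ_X ✓.
  U = {β}: f^{-1}(U) = ∅ ∈ τ_X ✓.
  U = {α, δ}: f^{-1}(U) = {x27, x28, x29} ∉ τ_X ✗.
  U = {α, β, δ}: f^{-1}(U) = {x27, x28, x29} ∉ τ_X ✗.
  U = {α, β, γ, δ}: f^{-1}(U) = {x27, x28, x29, x30} ∈ τ_X ✓.
Found U = {α, δ} with f^{-1}(U) = {x27, x28, x29} not in τ_X. Therefore f is NOT continuous.


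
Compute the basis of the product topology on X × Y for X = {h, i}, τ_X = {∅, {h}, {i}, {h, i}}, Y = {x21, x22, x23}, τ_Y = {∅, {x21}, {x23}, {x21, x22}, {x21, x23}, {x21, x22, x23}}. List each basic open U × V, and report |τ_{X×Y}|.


Basis B = {∅ × ∅, {h} × {x21}, {h} × {x23}, {i} × {x21}, {i} × {x23}, {h} × {x21, x22}, {h} × {x21, x23}, {h, i} × {x21}, {h, i} × {x23}, {i} × {x21, x22}, {i} × {x21, x23}, {h} × {x21, x22, x23}, {i} × {x21, x22, x23}, {h, i} × {x21, x22}, {h, i} × {x21, x23}, {h, i} × {x21, x22, x23}}; |τ_{X×Y}| = 36.

Enumerate products U × V with U ∈ τ_X, V ∈ τ_Y (deduplicated):
  ∅ × ∅ = {} (∅)
  {h} × {x21} = {(h,x21)}
  {h} × {x23} = {(h,x23)}
  {i} × {x21} = {(i,x21)}
  {i} × {x23} = {(i,x23)}
  {h} × {x21, x22} = {(h,x21), (h,x22)}
  {h} × {x21, x23} = {(h,x21), (h,x23)}
  {h, i} × {x21} = {(h,x21), (i,x21)}
  {h, i} × {x23} = {(h,x23), (i,x23)}
  {i} × {x21, x22} = {(i,x21), (i,x22)}
  {i} × {x21, x23} = {(i,x21), (i,x23)}
  {h} × {x21, x22, x23} = {(h,x21), (h,x22), (h,x23)}
  {i} × {x21, x22, x23} = {(i,x21), (i,x22), (i,x23)}
  {h, i} × {x21, x22} = {(h,x21), (h,x22), (i,x21), (i,x22)}
  {h, i} × {x21, x23} = {(h,x21), (h,x23), (i,x21), (i,x23)}
  {h, i} × {x21, x22, x23} = {(h,x21), (h,x22), (h,x23), (i,x21), (i,x22), (i,x23)}
These 16 distinct sets form the basis B.
Close under arbitrary unions to get τ_{X×Y}; counting gives |τ_{X×Y}| = 36.


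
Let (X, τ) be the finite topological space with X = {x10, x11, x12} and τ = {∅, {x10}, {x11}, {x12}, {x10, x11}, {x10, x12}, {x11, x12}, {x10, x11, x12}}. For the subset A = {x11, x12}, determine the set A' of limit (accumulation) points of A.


A' = ∅

For each x ∈ X, list the open sets U ∈ τ with x ∈ U, then check whether U ∩ (A ∖ {x}) ≠ ∅ for every such U.
  x = x10: open {x10} ∋ x has {x10} ∩ (A ∖ {x10}) = ∅, so x is NOT a limit point.
  x = x11: open {x11} ∋ x has {x11} ∩ (A ∖ {x11}) = ∅, so x is NOT a limit point.
  x = x12: open {x12} ∋ x has {x12} ∩ (A ∖ {x12}) = ∅, so x is NOT a limit point.
Collecting: A' = ∅.


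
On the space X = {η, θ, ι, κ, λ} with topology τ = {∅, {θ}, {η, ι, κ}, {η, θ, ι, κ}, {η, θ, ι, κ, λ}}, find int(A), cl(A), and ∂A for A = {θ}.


int(A) = {θ}, cl(A) = {θ, λ}, ∂A = {λ}.

Closed sets in (X, τ) are complements of opens:
  closed(X, τ) = {∅, {λ}, {θ, λ}, {η, ι, κ, λ}, {η, θ, ι, κ, λ}}.
int(A) = ⋃ {U ∈ τ : U ⊆ A}. Opens contained in A: ∅, {θ}.
Taking the union of these: int(A) = {θ}.
cl(A) = ⋂ {C closed : A ⊆ C}. Closed sets containing A: {θ, λ}, {η, θ, ι, κ, λ}.
Intersecting these: cl(A) = {θ, λ}.
∂A = cl(A) ∖ int(A) = {θ, λ} ∖ {θ} = {λ}.


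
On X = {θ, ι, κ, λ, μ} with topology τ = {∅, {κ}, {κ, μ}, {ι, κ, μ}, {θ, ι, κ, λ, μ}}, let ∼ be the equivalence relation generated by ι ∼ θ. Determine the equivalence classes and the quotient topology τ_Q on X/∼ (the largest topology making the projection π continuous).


X/∼ = {[θ=ι], [κ], [λ], [μ]}; |τ_Q| = 4.

Equivalence classes: [θ=ι], [κ], [λ], [μ].
Quotient map π: X → X/∼ sends θ ↦ [θ=ι], ι ↦ [θ=ι], κ ↦ [κ], λ ↦ [λ], μ ↦ [μ].
For each subset V ⊆ X/∼, compute π^{-1}(V) ⊆ X and check whether π^{-1}(V) ∈ τ. V is open in τ_Q iff π^{-1}(V) ∈ τ.
  V = {}: π^{-1}(V) = ∅ ∈ τ ✓.
  V = {[θ=ι]}: π^{-1}(V) = {θ, ι} ∉ τ ✗.
  V = {[κ]}: π^{-1}(V) = {κ} ∈ τ ✓.
  V = {[θ=ι], [κ]}: π^{-1}(V) = {θ, ι, κ} ∉ τ ✗.
  V = {[λ]}: π^{-1}(V) = {λ} ∉ τ ✗.
  V = {[θ=ι], [λ]}: π^{-1}(V) = {θ, ι, λ} ∉ τ ✗.
  V = {[κ], [λ]}: π^{-1}(V) = {κ, λ} ∉ τ ✗.
  V = {[θ=ι], [κ], [λ]}: π^{-1}(V) = {θ, ι, κ, λ} ∉ τ ✗.
  V = {[μ]}: π^{-1}(V) = {μ} ∉ τ ✗.
  V = {[θ=ι], [μ]}: π^{-1}(V) = {θ, ι, μ} ∉ τ ✗.
  V = {[κ], [μ]}: π^{-1}(V) = {κ, μ} ∈ τ ✓.
  V = {[θ=ι], [κ], [μ]}: π^{-1}(V) = {θ, ι, κ, μ} ∉ τ ✗.
  V = {[λ], [μ]}: π^{-1}(V) = {λ, μ} ∉ τ ✗.
  V = {[θ=ι], [λ], [μ]}: π^{-1}(V) = {θ, ι, λ, μ} ∉ τ ✗.
  V = {[κ], [λ], [μ]}: π^{-1}(V) = {κ, λ, μ} ∉ τ ✗.
  V = {[θ=ι], [κ], [λ], [μ]}: π^{-1}(V) = {θ, ι, κ, λ, μ} ∈ τ ✓.
Open sets in the quotient: τ_Q = {{}, {[κ]}, {[κ], [μ]}, {[θ=ι], [κ], [λ], [μ]}} (4 elements).


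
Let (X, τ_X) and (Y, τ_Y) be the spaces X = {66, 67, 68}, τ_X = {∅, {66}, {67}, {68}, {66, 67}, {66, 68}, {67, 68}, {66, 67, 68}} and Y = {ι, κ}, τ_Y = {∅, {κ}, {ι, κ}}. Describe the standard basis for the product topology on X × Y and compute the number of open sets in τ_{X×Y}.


Basis B = {∅ × ∅, {66} × {κ}, {67} × {κ}, {68} × {κ}, {66} × {ι, κ}, {66, 67} × {κ}, {66, 68} × {κ}, {67} × {ι, κ}, {67, 68} × {κ}, {68} × {ι, κ}, {66, 67, 68} × {κ}, {66, 67} × {ι, κ}, {66, 68} × {ι, κ}, {67, 68} × {ι, κ}, {66, 67, 68} × {ι, κ}}; |τ_{X×Y}| = 27.

Enumerate products U × V with U ∈ τ_X, V ∈ τ_Y (deduplicated):
  ∅ × ∅ = {} (∅)
  {66} × {κ} = {(66,κ)}
  {67} × {κ} = {(67,κ)}
  {68} × {κ} = {(68,κ)}
  {66} × {ι, κ} = {(66,ι), (66,κ)}
  {66, 67} × {κ} = {(66,κ), (67,κ)}
  {66, 68} × {κ} = {(66,κ), (68,κ)}
  {67} × {ι, κ} = {(67,ι), (67,κ)}
  {67, 68} × {κ} = {(67,κ), (68,κ)}
  {68} × {ι, κ} = {(68,ι), (68,κ)}
  {66, 67, 68} × {κ} = {(66,κ), (67,κ), (68,κ)}
  {66, 67} × {ι, κ} = {(66,ι), (66,κ), (67,ι), (67,κ)}
  {66, 68} × {ι, κ} = {(66,ι), (66,κ), (68,ι), (68,κ)}
  {67, 68} × {ι, κ} = {(67,ι), (67,κ), (68,ι), (68,κ)}
  {66, 67, 68} × {ι, κ} = {(66,ι), (66,κ), (67,ι), (67,κ), (68,ι), (68,κ)}
These 15 distinct sets form the basis B.
Close under arbitrary unions to get τ_{X×Y}; counting gives |τ_{X×Y}| = 27.


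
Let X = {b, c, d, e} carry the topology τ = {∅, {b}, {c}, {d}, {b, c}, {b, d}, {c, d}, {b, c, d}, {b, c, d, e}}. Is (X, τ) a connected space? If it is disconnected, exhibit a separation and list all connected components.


(X, τ) is connected.

Find clopen sets (U ∈ τ with X ∖ U ∈ τ):
  U = ∅, X ∖ U = {b, c, d, e} — both open, so U is clopen.
  U = {b, c, d, e}, X ∖ U = ∅ — both open, so U is clopen.
Only trivial clopens (∅ and X) exist, so (X, τ) is connected.
Compute connected components by grouping points that agree on all clopens:
  component: {b, c, d, e}


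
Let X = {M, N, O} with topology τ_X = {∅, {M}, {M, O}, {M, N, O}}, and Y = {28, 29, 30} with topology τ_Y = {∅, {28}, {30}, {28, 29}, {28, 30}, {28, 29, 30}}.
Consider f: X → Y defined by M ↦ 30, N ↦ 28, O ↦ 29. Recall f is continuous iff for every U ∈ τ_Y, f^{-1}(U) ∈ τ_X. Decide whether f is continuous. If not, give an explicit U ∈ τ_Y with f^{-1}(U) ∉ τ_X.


f is NOT continuous.

Compute f^{-1}(U) for each U ∈ τ_Y:
  U = ∅: f^{-1}(U) = ∅ ∈ τ_X ✓.
  U = {28}: f^{-1}(U) = {N} ∉ τ_X ✗.
  U = {30}: f^{-1}(U) = {M} ∈ τ_X ✓.
  U = {28, 29}: f^{-1}(U) = {N, O} ∉ τ_X ✗.
  U = {28, 30}: f^{-1}(U) = {M, N} ∉ τ_X ✗.
  U = {28, 29, 30}: f^{-1}(U) = {M, N, O} ∈ τ_X ✓.
Found U = {28} with f^{-1}(U) = {N} not in τ_X. Therefore f is NOT continuous.


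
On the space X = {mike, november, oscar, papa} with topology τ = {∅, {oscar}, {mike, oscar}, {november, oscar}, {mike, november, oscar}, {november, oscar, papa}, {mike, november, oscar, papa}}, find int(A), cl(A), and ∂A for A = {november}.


int(A) = ∅, cl(A) = {november, papa}, ∂A = {november, papa}.

Closed sets in (X, τ) are complements of opens:
  closed(X, τ) = {∅, {mike}, {papa}, {mike, papa}, {november, papa}, {mike, november, papa}, {mike, november, oscar, papa}}.
int(A) = ⋃ {U ∈ τ : U ⊆ A}. Opens contained in A: ∅.
Taking the union of these: int(A) = ∅.
cl(A) = ⋂ {C closed : A ⊆ C}. Closed sets containing A: {november, papa}, {mike, november, papa}, {mike, november, oscar, papa}.
Intersecting these: cl(A) = {november, papa}.
∂A = cl(A) ∖ int(A) = {november, papa} ∖ ∅ = {november, papa}.


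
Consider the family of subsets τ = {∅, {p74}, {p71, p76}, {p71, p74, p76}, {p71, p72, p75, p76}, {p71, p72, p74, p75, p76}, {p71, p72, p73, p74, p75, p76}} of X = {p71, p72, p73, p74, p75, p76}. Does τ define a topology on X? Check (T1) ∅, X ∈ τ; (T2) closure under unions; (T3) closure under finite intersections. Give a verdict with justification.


τ IS a topology on X.

Axiom (T1): ∅ ∈ τ? Yes; X ∈ τ? Yes.
Axiom (T2/T3): check pairwise unions and intersections of members of τ.
All pairwise intersections and unions checked — each lies in τ. Therefore τ satisfies (T1), (T2), (T3): it IS a topology on X.


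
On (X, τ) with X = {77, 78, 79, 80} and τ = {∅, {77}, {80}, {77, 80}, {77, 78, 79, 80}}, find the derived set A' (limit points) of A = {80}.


A' = {78, 79}

For each x ∈ X, list the open sets U ∈ τ with x ∈ U, then check whether U ∩ (A ∖ {x}) ≠ ∅ for every such U.
  x = 77: open {77} ∋ x has {77} ∩ (A ∖ {77}) = ∅, so x is NOT a limit point.
  x = 78: opens ∋ x are {77, 78, 79, 80}; each meets A ∖ {78}, so x IS a limit point.
  x = 79: opens ∋ x are {77, 78, 79, 80}; each meets A ∖ {79}, so x IS a limit point.
  x = 80: open {80} ∋ x has {80} ∩ (A ∖ {80}) = ∅, so x is NOT a limit point.
Collecting: A' = {78, 79}.


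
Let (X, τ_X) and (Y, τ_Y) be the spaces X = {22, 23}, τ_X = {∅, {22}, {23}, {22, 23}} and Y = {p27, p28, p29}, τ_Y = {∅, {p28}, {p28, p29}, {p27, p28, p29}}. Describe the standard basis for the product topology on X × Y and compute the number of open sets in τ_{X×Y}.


Basis B = {∅ × ∅, {22} × {p28}, {23} × {p28}, {22} × {p28, p29}, {22, 23} × {p28}, {23} × {p28, p29}, {22} × {p27, p28, p29}, {23} × {p27, p28, p29}, {22, 23} × {p28, p29}, {22, 23} × {p27, p28, p29}}; |τ_{X×Y}| = 16.

Enumerate products U × V with U ∈ τ_X, V ∈ τ_Y (deduplicated):
  ∅ × ∅ = {} (∅)
  {22} × {p28} = {(22,p28)}
  {23} × {p28} = {(23,p28)}
  {22} × {p28, p29} = {(22,p28), (22,p29)}
  {22, 23} × {p28} = {(22,p28), (23,p28)}
  {23} × {p28, p29} = {(23,p28), (23,p29)}
  {22} × {p27, p28, p29} = {(22,p27), (22,p28), (22,p29)}
  {23} × {p27, p28, p29} = {(23,p27), (23,p28), (23,p29)}
  {22, 23} × {p28, p29} = {(22,p28), (22,p29), (23,p28), (23,p29)}
  {22, 23} × {p27, p28, p29} = {(22,p27), (22,p28), (22,p29), (23,p27), (23,p28), (23,p29)}
These 10 distinct sets form the basis B.
Close under arbitrary unions to get τ_{X×Y}; counting gives |τ_{X×Y}| = 16.


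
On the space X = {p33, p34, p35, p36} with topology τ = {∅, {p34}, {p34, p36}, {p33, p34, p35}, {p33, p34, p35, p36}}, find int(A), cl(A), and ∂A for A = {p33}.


int(A) = ∅, cl(A) = {p33, p35}, ∂A = {p33, p35}.

Closed sets in (X, τ) are complements of opens:
  closed(X, τ) = {∅, {p36}, {p33, p35}, {p33, p35, p36}, {p33, p34, p35, p36}}.
int(A) = ⋃ {U ∈ τ : U ⊆ A}. Opens contained in A: ∅.
Taking the union of these: int(A) = ∅.
cl(A) = ⋂ {C closed : A ⊆ C}. Closed sets containing A: {p33, p35}, {p33, p35, p36}, {p33, p34, p35, p36}.
Intersecting these: cl(A) = {p33, p35}.
∂A = cl(A) ∖ int(A) = {p33, p35} ∖ ∅ = {p33, p35}.


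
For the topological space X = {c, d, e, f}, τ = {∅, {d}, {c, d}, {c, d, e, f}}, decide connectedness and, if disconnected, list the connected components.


(X, τ) is connected.

Find clopen sets (U ∈ τ with X ∖ U ∈ τ):
  U = ∅, X ∖ U = {c, d, e, f} — both open, so U is clopen.
  U = {c, d, e, f}, X ∖ U = ∅ — both open, so U is clopen.
Only trivial clopens (∅ and X) exist, so (X, τ) is connected.
Compute connected components by grouping points that agree on all clopens:
  component: {c, d, e, f}


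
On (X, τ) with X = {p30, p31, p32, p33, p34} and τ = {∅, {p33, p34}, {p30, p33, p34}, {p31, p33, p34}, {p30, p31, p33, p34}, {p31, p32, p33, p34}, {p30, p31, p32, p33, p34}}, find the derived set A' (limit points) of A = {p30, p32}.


A' = ∅

For each x ∈ X, list the open sets U ∈ τ with x ∈ U, then check whether U ∩ (A ∖ {x}) ≠ ∅ for every such U.
  x = p30: open {p30, p33, p34} ∋ x has {p30, p33, p34} ∩ (A ∖ {p30}) = ∅, so x is NOT a limit point.
  x = p31: open {p31, p33, p34} ∋ x has {p31, p33, p34} ∩ (A ∖ {p31}) = ∅, so x is NOT a limit point.
  x = p32: open {p31, p32, p33, p34} ∋ x has {p31, p32, p33, p34} ∩ (A ∖ {p32}) = ∅, so x is NOT a limit point.
  x = p33: open {p33, p34} ∋ x has {p33, p34} ∩ (A ∖ {p33}) = ∅, so x is NOT a limit point.
  x = p34: open {p33, p34} ∋ x has {p33, p34} ∩ (A ∖ {p34}) = ∅, so x is NOT a limit point.
Collecting: A' = ∅.


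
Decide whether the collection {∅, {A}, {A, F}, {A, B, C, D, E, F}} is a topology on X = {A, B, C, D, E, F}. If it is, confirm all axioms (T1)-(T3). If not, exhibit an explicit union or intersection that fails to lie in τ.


τ IS a topology on X.

Axiom (T1): ∅ ∈ τ? Yes; X ∈ τ? Yes.
Axiom (T2/T3): check pairwise unions and intersections of members of τ.
All pairwise intersections and unions checked — each lies in τ. Therefore τ satisfies (T1), (T2), (T3): it IS a topology on X.


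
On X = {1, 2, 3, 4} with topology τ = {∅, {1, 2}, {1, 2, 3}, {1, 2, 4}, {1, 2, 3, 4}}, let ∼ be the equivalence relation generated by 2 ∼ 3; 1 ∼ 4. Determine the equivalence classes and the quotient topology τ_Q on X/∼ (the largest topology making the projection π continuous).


X/∼ = {[1=4], [2=3]}; |τ_Q| = 2.

Equivalence classes: [1=4], [2=3].
Quotient map π: X → X/∼ sends 1 ↦ [1=4], 2 ↦ [2=3], 3 ↦ [2=3], 4 ↦ [1=4].
For each subset V ⊆ X/∼, compute π^{-1}(V) ⊆ X and check whether π^{-1}(V) ∈ τ. V is open in τ_Q iff π^{-1}(V) ∈ τ.
  V = {}: π^{-1}(V) = ∅ ∈ τ ✓.
  V = {[1=4]}: π^{-1}(V) = {1, 4} ∉ τ ✗.
  V = {[2=3]}: π^{-1}(V) = {2, 3} ∉ τ ✗.
  V = {[1=4], [2=3]}: π^{-1}(V) = {1, 2, 3, 4} ∈ τ ✓.
Open sets in the quotient: τ_Q = {{}, {[1=4], [2=3]}} (2 elements).


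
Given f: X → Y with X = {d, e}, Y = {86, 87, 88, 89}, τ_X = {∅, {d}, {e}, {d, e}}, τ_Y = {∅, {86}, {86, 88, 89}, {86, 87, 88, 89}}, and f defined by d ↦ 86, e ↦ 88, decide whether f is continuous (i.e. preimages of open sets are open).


f IS continuous.

Compute f^{-1}(U) for each U ∈ τ_Y:
  U = ∅: f^{-1}(U) = ∅ ∈ τ_X ✓.
  U = {86}: f^{-1}(U) = {d} ∈ τ_X ✓.
  U = {86, 88, 89}: f^{-1}(U) = {d, e} ∈ τ_X ✓.
  U = {86, 87, 88, 89}: f^{-1}(U) = {d, e} ∈ τ_X ✓.
Every preimage lies in τ_X, so f IS continuous.


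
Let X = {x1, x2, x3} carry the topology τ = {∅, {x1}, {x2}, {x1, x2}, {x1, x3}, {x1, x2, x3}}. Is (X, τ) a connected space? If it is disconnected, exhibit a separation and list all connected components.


(X, τ) is disconnected; components = [{x2}, {x1, x3}].

Find clopen sets (U ∈ τ with X ∖ U ∈ τ):
  U = ∅, X ∖ U = {x1, x2, x3} — both open, so U is clopen.
  U = {x2}, X ∖ U = {x1, x3} — both open, so U is clopen.
  U = {x1, x3}, X ∖ U = {x2} — both open, so U is clopen.
  U = {x1, x2, x3}, X ∖ U = ∅ — both open, so U is clopen.
Nontrivial clopen(s) exist: e.g. {x2}. So (X, τ) is disconnected.
Compute connected components by grouping points that agree on all clopens:
  component: {x2}
  component: {x1, x3}


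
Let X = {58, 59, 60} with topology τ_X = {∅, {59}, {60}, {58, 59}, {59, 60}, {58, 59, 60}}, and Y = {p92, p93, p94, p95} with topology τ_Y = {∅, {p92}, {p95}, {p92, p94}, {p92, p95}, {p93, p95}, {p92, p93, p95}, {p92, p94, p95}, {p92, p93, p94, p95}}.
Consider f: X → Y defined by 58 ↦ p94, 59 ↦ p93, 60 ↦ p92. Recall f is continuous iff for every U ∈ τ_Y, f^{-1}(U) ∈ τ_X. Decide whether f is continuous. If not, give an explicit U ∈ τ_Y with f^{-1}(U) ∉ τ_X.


f is NOT continuous.

Compute f^{-1}(U) for each U ∈ τ_Y:
  U = ∅: f^{-1}(U) = ∅ ∈ τ_X ✓.
  U = {p92}: f^{-1}(U) = {60} ∈ τ_X ✓.
  U = {p95}: f^{-1}(U) = ∅ ∈ τ_X ✓.
  U = {p92, p94}: f^{-1}(U) = {58, 60} ∉ τ_X ✗.
  U = {p92, p95}: f^{-1}(U) = {60} ∈ τ_X ✓.
  U = {p93, p95}: f^{-1}(U) = {59} ∈ τ_X ✓.
  U = {p92, p93, p95}: f^{-1}(U) = {59, 60} ∈ τ_X ✓.
  U = {p92, p94, p95}: f^{-1}(U) = {58, 60} ∉ τ_X ✗.
  U = {p92, p93, p94, p95}: f^{-1}(U) = {58, 59, 60} ∈ τ_X ✓.
Found U = {p92, p94} with f^{-1}(U) = {58, 60} not in τ_X. Therefore f is NOT continuous.


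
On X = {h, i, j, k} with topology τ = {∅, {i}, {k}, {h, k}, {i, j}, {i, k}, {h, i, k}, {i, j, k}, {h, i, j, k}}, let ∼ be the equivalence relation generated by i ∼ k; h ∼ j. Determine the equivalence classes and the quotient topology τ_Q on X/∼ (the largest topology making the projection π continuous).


X/∼ = {[h=j], [i=k]}; |τ_Q| = 3.

Equivalence classes: [h=j], [i=k].
Quotient map π: X → X/∼ sends h ↦ [h=j], i ↦ [i=k], j ↦ [h=j], k ↦ [i=k].
For each subset V ⊆ X/∼, compute π^{-1}(V) ⊆ X and check whether π^{-1}(V) ∈ τ. V is open in τ_Q iff π^{-1}(V) ∈ τ.
  V = {}: π^{-1}(V) = ∅ ∈ τ ✓.
  V = {[h=j]}: π^{-1}(V) = {h, j} ∉ τ ✗.
  V = {[i=k]}: π^{-1}(V) = {i, k} ∈ τ ✓.
  V = {[h=j], [i=k]}: π^{-1}(V) = {h, i, j, k} ∈ τ ✓.
Open sets in the quotient: τ_Q = {{}, {[i=k]}, {[h=j], [i=k]}} (3 elements).


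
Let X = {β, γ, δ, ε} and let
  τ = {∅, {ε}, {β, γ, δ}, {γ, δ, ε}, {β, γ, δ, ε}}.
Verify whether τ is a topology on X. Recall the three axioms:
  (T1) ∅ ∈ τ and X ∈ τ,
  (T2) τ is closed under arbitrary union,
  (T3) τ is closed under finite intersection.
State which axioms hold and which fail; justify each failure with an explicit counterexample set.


τ is NOT a topology on X.

Axiom (T1): ∅ ∈ τ? Yes; X ∈ τ? Yes.
Axiom (T2/T3): check pairwise unions and intersections of members of τ.
Counterexample for (T3): {β, γ, δ} ∩ {γ, δ, ε} = {γ, δ} ∉ τ. Therefore τ is NOT a topology.


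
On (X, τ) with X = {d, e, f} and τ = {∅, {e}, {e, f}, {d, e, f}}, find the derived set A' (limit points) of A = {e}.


A' = {d, f}

For each x ∈ X, list the open sets U ∈ τ with x ∈ U, then check whether U ∩ (A ∖ {x}) ≠ ∅ for every such U.
  x = d: opens ∋ x are {d, e, f}; each meets A ∖ {d}, so x IS a limit point.
  x = e: open {e} ∋ x has {e} ∩ (A ∖ {e}) = ∅, so x is NOT a limit point.
  x = f: opens ∋ x are {e, f}, {d, e, f}; each meets A ∖ {f}, so x IS a limit point.
Collecting: A' = {d, f}.


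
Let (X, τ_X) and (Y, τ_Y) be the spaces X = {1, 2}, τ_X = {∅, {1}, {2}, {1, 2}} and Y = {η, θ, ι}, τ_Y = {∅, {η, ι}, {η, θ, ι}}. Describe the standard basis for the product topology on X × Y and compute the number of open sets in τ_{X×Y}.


Basis B = {∅ × ∅, {1} × {η, ι}, {2} × {η, ι}, {1} × {η, θ, ι}, {2} × {η, θ, ι}, {1, 2} × {η, ι}, {1, 2} × {η, θ, ι}}; |τ_{X×Y}| = 9.

Enumerate products U × V with U ∈ τ_X, V ∈ τ_Y (deduplicated):
  ∅ × ∅ = {} (∅)
  {1} × {η, ι} = {(1,η), (1,ι)}
  {2} × {η, ι} = {(2,η), (2,ι)}
  {1} × {η, θ, ι} = {(1,η), (1,θ), (1,ι)}
  {2} × {η, θ, ι} = {(2,η), (2,θ), (2,ι)}
  {1, 2} × {η, ι} = {(1,η), (1,ι), (2,η), (2,ι)}
  {1, 2} × {η, θ, ι} = {(1,η), (1,θ), (1,ι), (2,η), (2,θ), (2,ι)}
These 7 distinct sets form the basis B.
Close under arbitrary unions to get τ_{X×Y}; counting gives |τ_{X×Y}| = 9.


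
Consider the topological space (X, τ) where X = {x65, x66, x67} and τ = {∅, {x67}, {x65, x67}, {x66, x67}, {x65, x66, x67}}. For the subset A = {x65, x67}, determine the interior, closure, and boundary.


int(A) = {x65, x67}, cl(A) = {x65, x66, x67}, ∂A = {x66}.

Closed sets in (X, τ) are complements of opens:
  closed(X, τ) = {∅, {x65}, {x66}, {x65, x66}, {x65, x66, x67}}.
int(A) = ⋃ {U ∈ τ : U ⊆ A}. Opens contained in A: ∅, {x67}, {x65, x67}.
Taking the union of these: int(A) = {x65, x67}.
cl(A) = ⋂ {C closed : A ⊆ C}. Closed sets containing A: {x65, x66, x67}.
Intersecting these: cl(A) = {x65, x66, x67}.
∂A = cl(A) ∖ int(A) = {x65, x66, x67} ∖ {x65, x67} = {x66}.


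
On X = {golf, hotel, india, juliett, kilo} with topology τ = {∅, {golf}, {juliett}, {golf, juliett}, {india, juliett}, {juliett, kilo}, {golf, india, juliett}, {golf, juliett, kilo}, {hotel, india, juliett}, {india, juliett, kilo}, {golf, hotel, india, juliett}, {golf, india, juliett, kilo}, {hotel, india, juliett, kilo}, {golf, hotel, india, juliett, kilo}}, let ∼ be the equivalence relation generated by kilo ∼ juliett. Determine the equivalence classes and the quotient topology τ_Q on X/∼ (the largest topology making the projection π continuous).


X/∼ = {[golf], [hotel], [india], [juliett=kilo]}; |τ_Q| = 8.

Equivalence classes: [golf], [hotel], [india], [juliett=kilo].
Quotient map π: X → X/∼ sends golf ↦ [golf], hotel ↦ [hotel], india ↦ [india], juliett ↦ [juliett=kilo], kilo ↦ [juliett=kilo].
For each subset V ⊆ X/∼, compute π^{-1}(V) ⊆ X and check whether π^{-1}(V) ∈ τ. V is open in τ_Q iff π^{-1}(V) ∈ τ.
  V = {}: π^{-1}(V) = ∅ ∈ τ ✓.
  V = {[golf]}: π^{-1}(V) = {golf} ∈ τ ✓.
  V = {[hotel]}: π^{-1}(V) = {hotel} ∉ τ ✗.
  V = {[golf], [hotel]}: π^{-1}(V) = {golf, hotel} ∉ τ ✗.
  V = {[india]}: π^{-1}(V) = {india} ∉ τ ✗.
  V = {[golf], [india]}: π^{-1}(V) = {golf, india} ∉ τ ✗.
  V = {[hotel], [india]}: π^{-1}(V) = {hotel, india} ∉ τ ✗.
  V = {[golf], [hotel], [india]}: π^{-1}(V) = {golf, hotel, india} ∉ τ ✗.
  V = {[juliett=kilo]}: π^{-1}(V) = {juliett, kilo} ∈ τ ✓.
  V = {[golf], [juliett=kilo]}: π^{-1}(V) = {golf, juliett, kilo} ∈ τ ✓.
  V = {[hotel], [juliett=kilo]}: π^{-1}(V) = {hotel, juliett, kilo} ∉ τ ✗.
  V = {[golf], [hotel], [juliett=kilo]}: π^{-1}(V) = {golf, hotel, juliett, kilo} ∉ τ ✗.
  V = {[india], [juliett=kilo]}: π^{-1}(V) = {india, juliett, kilo} ∈ τ ✓.
  V = {[golf], [india], [juliett=kilo]}: π^{-1}(V) = {golf, india, juliett, kilo} ∈ τ ✓.
  V = {[hotel], [india], [juliett=kilo]}: π^{-1}(V) = {hotel, india, juliett, kilo} ∈ τ ✓.
  V = {[golf], [hotel], [india], [juliett=kilo]}: π^{-1}(V) = {golf, hotel, india, juliett, kilo} ∈ τ ✓.
Open sets in the quotient: τ_Q = {{}, {[golf]}, {[juliett=kilo]}, {[golf], [juliett=kilo]}, {[india], [juliett=kilo]}, {[golf], [india], [juliett=kilo]}, {[hotel], [india], [juliett=kilo]}, {[golf], [hotel], [india], [juliett=kilo]}} (8 elements).
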